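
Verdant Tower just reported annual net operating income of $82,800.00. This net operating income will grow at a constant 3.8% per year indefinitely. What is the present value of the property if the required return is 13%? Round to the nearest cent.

$934200.00

D₁ = D₀ × (1 + g) = $82,800.00 × 1.038 = $85,946.4000
Growing perpetuity: P = D₁ / (r − g) = $85,946.4000 / (0.13 − 0.038) = $934,200.00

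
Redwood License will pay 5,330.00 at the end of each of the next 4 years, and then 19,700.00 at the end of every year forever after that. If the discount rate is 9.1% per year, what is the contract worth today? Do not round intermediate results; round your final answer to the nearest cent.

PV of 4-year annuity: 5,330.00 × [1 − (1+0.091)^−4] / 0.091 = 17229.87296
Perpetuity value at year 4: 19,700.00 / 0.091 = 216483.51648
PV of perpetuity: 216483.51648 / (1+0.091)^4 = 152800.87158
Total PV = 17229.87296 + 152800.87158 = 170030.74454

170030.74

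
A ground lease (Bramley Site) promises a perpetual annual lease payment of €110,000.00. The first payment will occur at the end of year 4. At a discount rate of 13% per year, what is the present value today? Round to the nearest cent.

€586427.06

Value at end of year 3: C / r = €110,000.00 / 0.13 = €846,153.8462
Discount to today: PV = €846,153.8462 / (1 + 0.13)^3 = €846,153.8462 / 1.442897 = €586,427.06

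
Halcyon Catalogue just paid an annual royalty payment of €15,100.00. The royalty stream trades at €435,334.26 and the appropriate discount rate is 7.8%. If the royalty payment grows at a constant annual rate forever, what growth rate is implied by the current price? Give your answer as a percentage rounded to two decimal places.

P = D₀(1+g)/(r−g) ⇒ P(r−g) = D₀(1+g) ⇒ g(P+D₀) = P·r − D₀
g = (P·r − D₀)/(P + D₀) = (€435,334.26×0.078 − €15,100.00) / (€435,334.26 + €15,100.00) = 0.041862

4.19%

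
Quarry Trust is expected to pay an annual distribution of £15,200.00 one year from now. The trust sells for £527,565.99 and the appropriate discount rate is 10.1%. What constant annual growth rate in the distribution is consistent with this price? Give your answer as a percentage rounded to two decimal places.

P = D₁/(r−g) ⇒ g = r − D₁/P = 0.101 − £15,200.00/£527,565.99 = 0.072188

7.22%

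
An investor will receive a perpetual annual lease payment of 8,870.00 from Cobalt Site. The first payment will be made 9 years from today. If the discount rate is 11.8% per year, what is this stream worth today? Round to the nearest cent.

Value at end of year 8: C / r = 8,870.00 / 0.118 = 75,169.4915
Discount to today: PV = 75,169.4915 / (1 + 0.118)^8 = 75,169.4915 / 2.440813 = 30,796.91

30796.91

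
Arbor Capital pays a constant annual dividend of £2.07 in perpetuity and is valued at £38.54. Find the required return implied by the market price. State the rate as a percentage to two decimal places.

P = C/r ⇒ r = C/P = £2.07/£38.54 = 0.053710

5.37%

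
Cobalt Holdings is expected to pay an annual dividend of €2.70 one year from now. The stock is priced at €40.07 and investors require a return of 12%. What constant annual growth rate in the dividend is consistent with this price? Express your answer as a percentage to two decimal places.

P = D₁/(r−g) ⇒ g = r − D₁/P = 0.12 − €2.70/€40.07 = 0.052618

5.26%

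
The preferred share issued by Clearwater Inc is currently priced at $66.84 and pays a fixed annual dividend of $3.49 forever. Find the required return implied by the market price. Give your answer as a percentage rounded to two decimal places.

P = C/r ⇒ r = C/P = $3.49/$66.84 = 0.052214

5.22%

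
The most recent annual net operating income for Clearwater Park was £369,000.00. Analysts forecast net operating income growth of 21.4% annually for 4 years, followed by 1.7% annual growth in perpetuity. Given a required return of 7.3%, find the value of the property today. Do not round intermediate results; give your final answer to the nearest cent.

D_1 = 447966.00000
D_2 = 543830.72400
D_3 = 660210.49894
D_4 = 801495.54571
Terminal value at year 4: TV = D_4×(1+g_2)/(r−g_2) = 815120.96999/0.056 = 14555731.60688
P_0 = D_1/(1+r)^1 + D_2/(1+r)^2 + D_3/(1+r)^3 + D_4/(1+r)^4 + TV/(1+r)^4
    = 417489.28239 + 472350.40896 + 534420.68637 + 604647.44945 + 10980829.57303 = 13009737.40020

£13009737.40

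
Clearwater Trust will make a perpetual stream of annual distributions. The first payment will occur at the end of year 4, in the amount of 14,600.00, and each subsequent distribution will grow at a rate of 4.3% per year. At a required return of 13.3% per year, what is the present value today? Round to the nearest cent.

111537.43

Value at end of year 3: C₁ / (r − g) = 14,600.00 / (0.133 − 0.043) = 162,222.2222
Discount to today: PV = 162,222.2222 / (1 + 0.133)^3 = 162,222.2222 / 1.454420 = 111,537.43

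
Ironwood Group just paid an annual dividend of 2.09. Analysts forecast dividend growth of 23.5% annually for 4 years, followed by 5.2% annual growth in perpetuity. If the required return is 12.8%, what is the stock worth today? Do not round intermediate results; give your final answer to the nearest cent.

D_1 = 2.58115
D_2 = 3.18772
D_3 = 3.93683
D_4 = 4.86199
Terminal value at year 4: TV = D_4×(1+g_2)/(r−g_2) = 5.11481/0.076 = 67.30019
P_0 = D_1/(1+r)^1 + D_2/(1+r)^2 + D_3/(1+r)^3 + D_4/(1+r)^4 + TV/(1+r)^4
    = 2.28825 + 2.50531 + 2.74296 + 3.00315 + 41.56998 = 52.10967

52.11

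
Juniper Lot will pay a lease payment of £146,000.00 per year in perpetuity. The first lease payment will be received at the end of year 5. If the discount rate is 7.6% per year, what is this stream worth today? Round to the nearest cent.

£1433145.15

Value at end of year 4: C / r = £146,000.00 / 0.076 = £1,921,052.6316
Discount to today: PV = £1,921,052.6316 / (1 + 0.076)^4 = £1,921,052.6316 / 1.340445 = £1,433,145.15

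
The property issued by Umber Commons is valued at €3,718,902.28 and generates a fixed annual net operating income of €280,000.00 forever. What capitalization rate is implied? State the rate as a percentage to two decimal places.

P = C/r ⇒ r = C/P = €280,000.00/€3,718,902.28 = 0.075291

7.53%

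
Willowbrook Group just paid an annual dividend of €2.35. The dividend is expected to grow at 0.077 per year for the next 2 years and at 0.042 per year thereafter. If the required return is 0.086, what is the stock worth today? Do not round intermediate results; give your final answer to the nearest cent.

€59.38

D_1 = 2.53095
D_2 = 2.72583
Terminal value at year 2: TV = D_2×(1+g_2)/(r−g_2) = 2.84032/0.044 = 64.55269
P_0 = D_1/(1+r)^1 + D_2/(1+r)^2 + TV/(1+r)^2
    = 2.33052 + 2.31121 + 54.73368 = 59.37542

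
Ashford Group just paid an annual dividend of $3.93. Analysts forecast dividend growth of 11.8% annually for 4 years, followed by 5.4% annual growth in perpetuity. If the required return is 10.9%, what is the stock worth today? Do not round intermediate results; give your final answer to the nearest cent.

D_1 = 4.39374
D_2 = 4.91220
D_3 = 5.49184
D_4 = 6.13988
Terminal value at year 4: TV = D_4×(1+g_2)/(r−g_2) = 6.47143/0.055 = 117.66240
P_0 = D_1/(1+r)^1 + D_2/(1+r)^2 + D_3/(1+r)^3 + D_4/(1+r)^4 + TV/(1+r)^4
    = 3.96189 + 3.99405 + 4.02646 + 4.05914 + 77.78780 = 93.82934

$93.83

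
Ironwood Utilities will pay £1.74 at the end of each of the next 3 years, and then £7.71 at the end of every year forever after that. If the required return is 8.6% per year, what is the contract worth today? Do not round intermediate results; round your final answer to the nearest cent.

PV of 3-year annuity: £1.74 × [1 − (1+0.086)^−3] / 0.086 = 4.43604
Perpetuity value at year 3: £7.71 / 0.086 = 89.65116
PV of perpetuity: 89.65116 / (1+0.086)^3 = 69.99491
Total PV = 4.43604 + 69.99491 = 74.43095

£74.43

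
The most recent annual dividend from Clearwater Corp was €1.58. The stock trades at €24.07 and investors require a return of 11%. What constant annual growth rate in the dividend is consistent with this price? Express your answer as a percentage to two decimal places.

P = D₀(1+g)/(r−g) ⇒ P(r−g) = D₀(1+g) ⇒ g(P+D₀) = P·r − D₀
g = (P·r − D₀)/(P + D₀) = (€24.07×0.11 − €1.58) / (€24.07 + €1.58) = 0.041626

4.16%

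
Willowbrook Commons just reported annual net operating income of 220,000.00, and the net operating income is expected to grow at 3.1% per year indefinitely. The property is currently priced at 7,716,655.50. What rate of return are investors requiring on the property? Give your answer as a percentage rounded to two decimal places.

6.04%

D₁ = 220,000.00 × 1.031 = 226,820.0000
P = D₁/(r − g) ⇒ r = D₁/P + g = 226,820.0000/7,716,655.50 + 0.031 = 0.029394 + 0.031 = 0.060394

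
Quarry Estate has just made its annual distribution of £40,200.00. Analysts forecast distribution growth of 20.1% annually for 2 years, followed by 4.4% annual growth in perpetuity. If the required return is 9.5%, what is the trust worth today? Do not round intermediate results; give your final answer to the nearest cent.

D_1 = 48280.20000
D_2 = 57984.52020
Terminal value at year 2: TV = D_2×(1+g_2)/(r−g_2) = 60535.83909/0.051 = 1186977.23704
P_0 = D_1/(1+r)^1 + D_2/(1+r)^2 + TV/(1+r)^2
    = 44091.50685 + 48359.72578 + 989952.03356 = 1082403.26618

£1082403.27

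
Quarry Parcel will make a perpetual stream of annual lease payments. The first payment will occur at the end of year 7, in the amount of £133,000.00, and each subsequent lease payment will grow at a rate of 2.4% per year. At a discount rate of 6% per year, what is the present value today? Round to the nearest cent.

Value at end of year 6: C₁ / (r − g) = £133,000.00 / (0.06 − 0.024) = £3,694,444.4444
Discount to today: PV = £3,694,444.4444 / (1 + 0.06)^6 = £3,694,444.4444 / 1.418519 = £2,604,437.55

£2604437.55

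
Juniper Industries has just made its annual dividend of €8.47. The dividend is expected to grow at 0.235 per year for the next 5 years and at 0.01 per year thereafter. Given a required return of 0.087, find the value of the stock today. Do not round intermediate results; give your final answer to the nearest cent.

€273.46

D_1 = 10.46045
D_2 = 12.91866
D_3 = 15.95454
D_4 = 19.70386
D_5 = 24.33426
Terminal value at year 5: TV = D_5×(1+g_2)/(r−g_2) = 24.57761/0.077 = 319.18968
P_0 = D_1/(1+r)^1 + D_2/(1+r)^2 + D_3/(1+r)^3 + D_4/(1+r)^4 + D_5/(1+r)^5 + TV/(1+r)^5
    = 9.62323 + 10.93348 + 12.42212 + 14.11345 + 16.03506 + 210.32995 = 273.45728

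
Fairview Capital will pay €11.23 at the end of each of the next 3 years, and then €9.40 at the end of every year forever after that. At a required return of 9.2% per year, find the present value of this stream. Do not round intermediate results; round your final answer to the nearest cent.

PV of 3-year annuity: €11.23 × [1 − (1+0.092)^−3] / 0.092 = 28.32542
Perpetuity value at year 3: €9.40 / 0.092 = 102.17391
PV of perpetuity: 102.17391 / (1+0.092)^3 = 78.46430
Total PV = 28.32542 + 78.46430 = 106.78972

€106.79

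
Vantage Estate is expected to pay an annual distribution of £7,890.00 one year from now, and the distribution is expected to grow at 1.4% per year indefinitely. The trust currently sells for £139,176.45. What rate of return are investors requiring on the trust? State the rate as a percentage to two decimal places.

P = D₁/(r − g) ⇒ r = D₁/P + g = £7,890.0000/£139,176.45 + 0.014 = 0.056691 + 0.014 = 0.070691

7.07%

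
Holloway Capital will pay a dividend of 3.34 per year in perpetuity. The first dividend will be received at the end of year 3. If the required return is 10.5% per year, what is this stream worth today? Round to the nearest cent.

26.05

Value at end of year 2: C / r = 3.34 / 0.105 = 31.8095
Discount to today: PV = 31.8095 / (1 + 0.105)^2 = 31.8095 / 1.221025 = 26.05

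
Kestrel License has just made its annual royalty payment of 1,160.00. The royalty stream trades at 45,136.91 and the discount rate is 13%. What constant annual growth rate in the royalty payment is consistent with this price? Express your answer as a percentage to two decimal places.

10.17%

P = D₀(1+g)/(r−g) ⇒ P(r−g) = D₀(1+g) ⇒ g(P+D₀) = P·r − D₀
g = (P·r − D₀)/(P + D₀) = (45,136.91×0.13 − 1,160.00) / (45,136.91 + 1,160.00) = 0.101687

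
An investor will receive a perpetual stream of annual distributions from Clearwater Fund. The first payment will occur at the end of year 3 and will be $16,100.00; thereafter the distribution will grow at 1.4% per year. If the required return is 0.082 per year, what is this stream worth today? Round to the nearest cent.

Value at end of year 2: C₁ / (r − g) = $16,100.00 / (0.082 − 0.014) = $236,764.7059
Discount to today: PV = $236,764.7059 / (1 + 0.082)^2 = $236,764.7059 / 1.170724 = $202,237.85

$202237.85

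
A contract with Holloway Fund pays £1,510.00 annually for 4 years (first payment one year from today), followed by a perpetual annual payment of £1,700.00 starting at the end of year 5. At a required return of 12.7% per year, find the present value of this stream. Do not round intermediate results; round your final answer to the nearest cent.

£12817.14

PV of 4-year annuity: £1,510.00 × [1 − (1+0.127)^−4] / 0.127 = 4519.59282
Perpetuity value at year 4: £1,700.00 / 0.127 = 13385.82677
PV of perpetuity: 13385.82677 / (1+0.127)^4 = 8297.54347
Total PV = 4519.59282 + 8297.54347 = 12817.13628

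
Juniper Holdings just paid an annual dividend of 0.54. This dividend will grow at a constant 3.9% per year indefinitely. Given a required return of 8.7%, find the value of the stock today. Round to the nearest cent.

11.69

D₁ = D₀ × (1 + g) = 0.54 × 1.039 = 0.5611
Growing perpetuity: P = D₁ / (r − g) = 0.5611 / (0.087 − 0.039) = 11.69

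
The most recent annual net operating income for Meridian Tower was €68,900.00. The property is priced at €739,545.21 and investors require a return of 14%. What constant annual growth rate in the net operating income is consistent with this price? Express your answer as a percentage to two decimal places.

P = D₀(1+g)/(r−g) ⇒ P(r−g) = D₀(1+g) ⇒ g(P+D₀) = P·r − D₀
g = (P·r − D₀)/(P + D₀) = (€739,545.21×0.14 − €68,900.00) / (€739,545.21 + €68,900.00) = 0.042843

4.28%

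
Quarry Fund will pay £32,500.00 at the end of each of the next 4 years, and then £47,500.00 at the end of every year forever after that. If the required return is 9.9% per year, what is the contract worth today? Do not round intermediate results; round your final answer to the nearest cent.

PV of 4-year annuity: £32,500.00 × [1 − (1+0.099)^−4] / 0.099 = 103244.03172
Perpetuity value at year 4: £47,500.00 / 0.099 = 479797.97980
PV of perpetuity: 479797.97980 / (1+0.099)^4 = 328902.85651
Total PV = 103244.03172 + 328902.85651 = 432146.88823

£432146.89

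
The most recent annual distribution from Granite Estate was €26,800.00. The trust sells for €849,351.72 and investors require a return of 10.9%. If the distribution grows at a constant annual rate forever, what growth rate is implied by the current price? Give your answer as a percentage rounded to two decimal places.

7.51%

P = D₀(1+g)/(r−g) ⇒ P(r−g) = D₀(1+g) ⇒ g(P+D₀) = P·r − D₀
g = (P·r − D₀)/(P + D₀) = (€849,351.72×0.109 − €26,800.00) / (€849,351.72 + €26,800.00) = 0.075078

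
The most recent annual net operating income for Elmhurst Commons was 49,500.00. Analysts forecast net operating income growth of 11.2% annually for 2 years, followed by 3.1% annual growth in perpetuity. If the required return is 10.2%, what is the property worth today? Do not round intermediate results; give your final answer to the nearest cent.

832251.89

D_1 = 55044.00000
D_2 = 61208.92800
Terminal value at year 2: TV = D_2×(1+g_2)/(r−g_2) = 63106.40477/0.071 = 888822.60237
P_0 = D_1/(1+r)^1 + D_2/(1+r)^2 + TV/(1+r)^2
    = 49949.18330 + 50402.44268 + 731900.25919 = 832251.88518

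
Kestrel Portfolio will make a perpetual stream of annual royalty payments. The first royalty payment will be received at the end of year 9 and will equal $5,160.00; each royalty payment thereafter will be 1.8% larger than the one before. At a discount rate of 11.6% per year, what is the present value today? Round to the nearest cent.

Value at end of year 8: C₁ / (r − g) = $5,160.00 / (0.116 − 0.018) = $52,653.0612
Discount to today: PV = $52,653.0612 / (1 + 0.116)^8 = $52,653.0612 / 2.406099 = $21,883.16

$21883.16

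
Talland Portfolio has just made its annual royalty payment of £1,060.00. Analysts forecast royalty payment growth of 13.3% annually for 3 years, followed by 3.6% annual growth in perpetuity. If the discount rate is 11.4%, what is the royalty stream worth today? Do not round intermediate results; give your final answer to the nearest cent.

D_1 = 1200.98000
D_2 = 1360.71034
D_3 = 1541.68482
Terminal value at year 3: TV = D_3×(1+g_2)/(r−g_2) = 1597.18547/0.078 = 20476.73678
P_0 = D_1/(1+r)^1 + D_2/(1+r)^2 + D_3/(1+r)^3 + TV/(1+r)^3
    = 1078.07899 + 1096.46634 + 1115.16729 + 14811.70914 = 18101.42176

£18101.42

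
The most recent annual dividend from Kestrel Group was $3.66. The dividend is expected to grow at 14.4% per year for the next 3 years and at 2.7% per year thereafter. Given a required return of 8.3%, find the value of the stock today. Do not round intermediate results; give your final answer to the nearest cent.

D_1 = 4.18704
D_2 = 4.78997
D_3 = 5.47973
Terminal value at year 3: TV = D_3×(1+g_2)/(r−g_2) = 5.62768/0.056 = 100.49433
P_0 = D_1/(1+r)^1 + D_2/(1+r)^2 + D_3/(1+r)^3 + TV/(1+r)^3
    = 3.86615 + 4.08391 + 4.31394 + 79.11452 = 91.37852

$91.38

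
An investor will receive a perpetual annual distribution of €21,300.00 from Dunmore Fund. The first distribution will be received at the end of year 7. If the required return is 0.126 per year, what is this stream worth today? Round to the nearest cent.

Value at end of year 6: C / r = €21,300.00 / 0.126 = €169,047.6190
Discount to today: PV = €169,047.6190 / (1 + 0.126)^6 = €169,047.6190 / 2.038123 = €82,942.80

€82942.80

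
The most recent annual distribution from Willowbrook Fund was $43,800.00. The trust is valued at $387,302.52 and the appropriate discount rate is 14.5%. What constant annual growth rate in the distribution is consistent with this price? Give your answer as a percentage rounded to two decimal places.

2.87%

P = D₀(1+g)/(r−g) ⇒ P(r−g) = D₀(1+g) ⇒ g(P+D₀) = P·r − D₀
g = (P·r − D₀)/(P + D₀) = ($387,302.52×0.145 − $43,800.00) / ($387,302.52 + $43,800.00) = 0.028668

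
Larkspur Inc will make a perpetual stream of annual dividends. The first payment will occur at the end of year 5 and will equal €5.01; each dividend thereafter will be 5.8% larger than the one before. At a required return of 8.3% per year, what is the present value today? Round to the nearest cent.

€145.67

Value at end of year 4: C₁ / (r − g) = €5.01 / (0.083 − 0.058) = €200.4000
Discount to today: PV = €200.4000 / (1 + 0.083)^4 = €200.4000 / 1.375669 = €145.67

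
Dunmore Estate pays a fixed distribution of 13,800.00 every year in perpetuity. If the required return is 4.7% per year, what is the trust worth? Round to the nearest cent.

Level perpetuity: PV = C / r = 13,800.00 / 0.047 = 293,617.02

293617.02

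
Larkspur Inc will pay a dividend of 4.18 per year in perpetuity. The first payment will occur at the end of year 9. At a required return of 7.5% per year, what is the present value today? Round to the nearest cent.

31.25

Value at end of year 8: C / r = 4.18 / 0.075 = 55.7333
Discount to today: PV = 55.7333 / (1 + 0.075)^8 = 55.7333 / 1.783478 = 31.25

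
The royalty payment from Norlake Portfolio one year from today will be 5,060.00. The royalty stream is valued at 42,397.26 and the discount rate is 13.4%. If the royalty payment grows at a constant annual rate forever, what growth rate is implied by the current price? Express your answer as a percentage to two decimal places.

P = D₁/(r−g) ⇒ g = r − D₁/P = 0.134 − 5,060.00/42,397.26 = 0.014653

1.47%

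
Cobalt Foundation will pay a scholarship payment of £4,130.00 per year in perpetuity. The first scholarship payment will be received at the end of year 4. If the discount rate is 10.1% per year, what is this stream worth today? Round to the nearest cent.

Value at end of year 3: C / r = £4,130.00 / 0.101 = £40,891.0891
Discount to today: PV = £40,891.0891 / (1 + 0.101)^3 = £40,891.0891 / 1.334633 = £30,638.45

£30638.45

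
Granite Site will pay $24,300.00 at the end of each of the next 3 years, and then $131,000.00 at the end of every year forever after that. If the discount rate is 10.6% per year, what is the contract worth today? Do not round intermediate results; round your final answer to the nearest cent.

PV of 3-year annuity: $24,300.00 × [1 − (1+0.106)^−3] / 0.106 = 59797.83697
Perpetuity value at year 3: $131,000.00 / 0.106 = 1235849.05660
PV of perpetuity: 1235849.05660 / (1+0.106)^3 = 913482.11654
Total PV = 59797.83697 + 913482.11654 = 973279.95352

$973279.95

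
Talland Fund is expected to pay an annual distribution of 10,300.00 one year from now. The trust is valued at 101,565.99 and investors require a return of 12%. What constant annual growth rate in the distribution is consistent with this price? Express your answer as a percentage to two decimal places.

1.86%

P = D₁/(r−g) ⇒ g = r − D₁/P = 0.12 − 10,300.00/101,565.99 = 0.018588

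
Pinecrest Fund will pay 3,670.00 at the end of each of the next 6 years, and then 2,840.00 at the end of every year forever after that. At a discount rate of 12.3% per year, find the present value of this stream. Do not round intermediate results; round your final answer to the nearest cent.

PV of 6-year annuity: 3,670.00 × [1 − (1+0.123)^−6] / 0.123 = 14961.52698
Perpetuity value at year 6: 2,840.00 / 0.123 = 23089.43089
PV of perpetuity: 23089.43089 / (1+0.123)^6 = 11511.57351
Total PV = 14961.52698 + 11511.57351 = 26473.10048

26473.10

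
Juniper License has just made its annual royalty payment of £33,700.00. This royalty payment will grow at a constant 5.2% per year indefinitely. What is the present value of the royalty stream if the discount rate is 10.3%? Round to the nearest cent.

D₁ = D₀ × (1 + g) = £33,700.00 × 1.052 = £35,452.4000
Growing perpetuity: P = D₁ / (r − g) = £35,452.4000 / (0.103 − 0.052) = £695,145.10

£695145.10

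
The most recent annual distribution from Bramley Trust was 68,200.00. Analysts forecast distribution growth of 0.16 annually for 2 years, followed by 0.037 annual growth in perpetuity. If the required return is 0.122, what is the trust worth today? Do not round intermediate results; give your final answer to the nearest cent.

1032761.25

D_1 = 79112.00000
D_2 = 91769.92000
Terminal value at year 2: TV = D_2×(1+g_2)/(r−g_2) = 95165.40704/0.085 = 1119593.02400
P_0 = D_1/(1+r)^1 + D_2/(1+r)^2 + TV/(1+r)^2
    = 70509.80392 + 72897.83650 + 889353.60526 = 1032761.24567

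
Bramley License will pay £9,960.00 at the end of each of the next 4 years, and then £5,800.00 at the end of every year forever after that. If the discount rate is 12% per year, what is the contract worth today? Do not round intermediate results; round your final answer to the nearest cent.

PV of 4-year annuity: £9,960.00 × [1 − (1+0.12)^−4] / 0.12 = 30251.99949
Perpetuity value at year 4: £5,800.00 / 0.12 = 48333.33333
PV of perpetuity: 48333.33333 / (1+0.12)^4 = 30716.70712
Total PV = 30251.99949 + 30716.70712 = 60968.70662

£60968.71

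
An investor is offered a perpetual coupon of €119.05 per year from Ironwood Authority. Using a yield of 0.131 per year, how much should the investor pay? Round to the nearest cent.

Level perpetuity: PV = C / r = €119.05 / 0.131 = €908.78

€908.78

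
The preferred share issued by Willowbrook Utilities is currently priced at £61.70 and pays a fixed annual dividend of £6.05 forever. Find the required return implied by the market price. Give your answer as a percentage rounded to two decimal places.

9.81%

P = C/r ⇒ r = C/P = £6.05/£61.70 = 0.098055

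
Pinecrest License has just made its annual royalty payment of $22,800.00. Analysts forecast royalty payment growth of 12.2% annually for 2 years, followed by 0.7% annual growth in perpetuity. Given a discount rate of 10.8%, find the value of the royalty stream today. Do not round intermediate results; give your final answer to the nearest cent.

$279571.58

D_1 = 25581.60000
D_2 = 28702.55520
Terminal value at year 2: TV = D_2×(1+g_2)/(r−g_2) = 28903.47309/0.101 = 286173.00086
P_0 = D_1/(1+r)^1 + D_2/(1+r)^2 + TV/(1+r)^2
    = 23088.08664 + 23379.81337 + 233103.68379 = 279571.58380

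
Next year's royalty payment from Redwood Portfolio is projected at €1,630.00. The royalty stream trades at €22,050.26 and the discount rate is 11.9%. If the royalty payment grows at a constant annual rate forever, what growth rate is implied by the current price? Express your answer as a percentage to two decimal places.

P = D₁/(r−g) ⇒ g = r − D₁/P = 0.119 − €1,630.00/€22,050.26 = 0.045078

4.51%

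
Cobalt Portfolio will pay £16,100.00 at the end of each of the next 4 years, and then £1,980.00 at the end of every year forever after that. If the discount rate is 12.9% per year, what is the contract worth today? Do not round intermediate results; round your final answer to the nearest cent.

£57435.79

PV of 4-year annuity: £16,100.00 × [1 − (1+0.129)^−4] / 0.129 = 47988.66106
Perpetuity value at year 4: £1,980.00 / 0.129 = 15348.83721
PV of perpetuity: 15348.83721 / (1+0.129)^4 = 9447.12610
Total PV = 47988.66106 + 9447.12610 = 57435.78715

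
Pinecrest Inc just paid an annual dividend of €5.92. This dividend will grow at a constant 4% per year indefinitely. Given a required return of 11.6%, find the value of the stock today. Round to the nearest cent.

€81.01

D₁ = D₀ × (1 + g) = €5.92 × 1.04 = €6.1568
Growing perpetuity: P = D₁ / (r − g) = €6.1568 / (0.116 − 0.04) = €81.01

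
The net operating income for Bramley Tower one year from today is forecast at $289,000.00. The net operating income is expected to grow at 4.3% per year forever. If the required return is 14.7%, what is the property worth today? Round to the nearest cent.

Growing perpetuity: P = D₁ / (r − g) = $289,000.0000 / (0.147 − 0.043) = $2,778,846.15

$2778846.15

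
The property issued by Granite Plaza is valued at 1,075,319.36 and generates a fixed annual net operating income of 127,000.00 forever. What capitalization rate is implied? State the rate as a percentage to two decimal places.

P = C/r ⇒ r = C/P = 127,000.00/1,075,319.36 = 0.118104

11.81%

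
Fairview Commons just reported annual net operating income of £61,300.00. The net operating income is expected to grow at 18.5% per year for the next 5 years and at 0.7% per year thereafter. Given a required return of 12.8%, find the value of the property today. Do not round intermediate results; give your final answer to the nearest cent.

D_1 = 72640.50000
D_2 = 86078.99250
D_3 = 102003.60611
D_4 = 120874.27324
D_5 = 143236.01379
Terminal value at year 5: TV = D_5×(1+g_2)/(r−g_2) = 144238.66589/0.121 = 1192055.09000
P_0 = D_1/(1+r)^1 + D_2/(1+r)^2 + D_3/(1+r)^3 + D_4/(1+r)^4 + D_5/(1+r)^5 + TV/(1+r)^5
    = 64397.60638 + 67651.74075 + 71070.31275 + 74661.63175 + 78434.42697 + 652755.93355 = 1008971.65216

£1008971.65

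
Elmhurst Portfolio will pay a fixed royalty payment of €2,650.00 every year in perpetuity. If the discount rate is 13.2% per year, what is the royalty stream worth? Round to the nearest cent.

Level perpetuity: PV = C / r = €2,650.00 / 0.132 = €20,075.76

€20075.76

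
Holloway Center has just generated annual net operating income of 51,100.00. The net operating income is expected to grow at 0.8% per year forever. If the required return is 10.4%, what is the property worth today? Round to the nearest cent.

D₁ = D₀ × (1 + g) = 51,100.00 × 1.008 = 51,508.8000
Growing perpetuity: P = D₁ / (r − g) = 51,508.8000 / (0.104 − 0.008) = 536,550.00

536550.00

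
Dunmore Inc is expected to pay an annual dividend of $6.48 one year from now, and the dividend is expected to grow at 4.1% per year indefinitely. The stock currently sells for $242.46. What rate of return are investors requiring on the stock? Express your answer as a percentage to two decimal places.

6.77%

P = D₁/(r − g) ⇒ r = D₁/P + g = $6.4800/$242.46 + 0.041 = 0.026726 + 0.041 = 0.067726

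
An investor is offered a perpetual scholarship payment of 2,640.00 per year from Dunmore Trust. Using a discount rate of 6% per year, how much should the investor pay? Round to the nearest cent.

44000.00

Level perpetuity: PV = C / r = 2,640.00 / 0.06 = 44,000.00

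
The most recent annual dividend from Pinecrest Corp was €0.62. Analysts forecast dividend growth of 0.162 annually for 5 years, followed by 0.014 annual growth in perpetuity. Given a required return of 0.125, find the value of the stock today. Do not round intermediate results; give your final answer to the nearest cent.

€10.08

D_1 = 0.72044
D_2 = 0.83715
D_3 = 0.97277
D_4 = 1.13036
D_5 = 1.31348
Terminal value at year 5: TV = D_5×(1+g_2)/(r−g_2) = 1.33187/0.111 = 11.99879
P_0 = D_1/(1+r)^1 + D_2/(1+r)^2 + D_3/(1+r)^3 + D_4/(1+r)^4 + D_5/(1+r)^5 + TV/(1+r)^5
    = 0.64039 + 0.66145 + 0.68321 + 0.70568 + 0.72889 + 6.65847 = 10.07809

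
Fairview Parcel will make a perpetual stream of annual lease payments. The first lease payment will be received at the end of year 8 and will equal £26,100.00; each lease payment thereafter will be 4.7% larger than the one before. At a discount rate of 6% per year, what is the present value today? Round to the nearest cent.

£1335230.05

Value at end of year 7: C₁ / (r − g) = £26,100.00 / (0.06 − 0.047) = £2,007,692.3077
Discount to today: PV = £2,007,692.3077 / (1 + 0.06)^7 = £2,007,692.3077 / 1.503630 = £1,335,230.05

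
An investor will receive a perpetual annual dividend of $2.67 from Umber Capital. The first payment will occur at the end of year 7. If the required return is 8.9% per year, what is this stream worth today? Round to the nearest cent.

Value at end of year 6: C / r = $2.67 / 0.089 = $30.0000
Discount to today: PV = $30.0000 / (1 + 0.089)^6 = $30.0000 / 1.667890 = $17.99

$17.99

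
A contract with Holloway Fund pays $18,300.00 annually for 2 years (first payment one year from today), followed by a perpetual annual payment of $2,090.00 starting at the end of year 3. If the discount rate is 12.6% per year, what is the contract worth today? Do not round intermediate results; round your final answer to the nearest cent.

PV of 2-year annuity: $18,300.00 × [1 − (1+0.126)^−2] / 0.126 = 30685.80839
Perpetuity value at year 2: $2,090.00 / 0.126 = 16587.30159
PV of perpetuity: 16587.30159 / (1+0.126)^2 = 13082.74751
Total PV = 30685.80839 + 13082.74751 = 43768.55591

$43768.56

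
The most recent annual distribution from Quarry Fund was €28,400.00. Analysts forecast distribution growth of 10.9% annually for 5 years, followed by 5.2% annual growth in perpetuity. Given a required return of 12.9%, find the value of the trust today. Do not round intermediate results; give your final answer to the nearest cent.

€489468.42

D_1 = 31495.60000
D_2 = 34928.62040
D_3 = 38735.84002
D_4 = 42958.04659
D_5 = 47640.47366
Terminal value at year 5: TV = D_5×(1+g_2)/(r−g_2) = 50117.77829/0.077 = 650880.23759
P_0 = D_1/(1+r)^1 + D_2/(1+r)^2 + D_3/(1+r)^3 + D_4/(1+r)^4 + D_5/(1+r)^5 + TV/(1+r)^5
    = 27896.89991 + 27402.71214 + 26917.27879 + 26440.44480 + 25972.05783 + 354839.02382 = 489468.41730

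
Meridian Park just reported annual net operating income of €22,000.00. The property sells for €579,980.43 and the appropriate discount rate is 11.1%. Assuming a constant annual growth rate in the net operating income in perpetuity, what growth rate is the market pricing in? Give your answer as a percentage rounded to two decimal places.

7.04%

P = D₀(1+g)/(r−g) ⇒ P(r−g) = D₀(1+g) ⇒ g(P+D₀) = P·r − D₀
g = (P·r − D₀)/(P + D₀) = (€579,980.43×0.111 − €22,000.00) / (€579,980.43 + €22,000.00) = 0.070397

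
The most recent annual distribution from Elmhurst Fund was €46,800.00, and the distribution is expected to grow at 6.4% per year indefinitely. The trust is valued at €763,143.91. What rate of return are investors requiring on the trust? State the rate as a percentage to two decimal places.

D₁ = €46,800.00 × 1.064 = €49,795.2000
P = D₁/(r − g) ⇒ r = D₁/P + g = €49,795.2000/€763,143.91 + 0.064 = 0.065250 + 0.064 = 0.129250

12.93%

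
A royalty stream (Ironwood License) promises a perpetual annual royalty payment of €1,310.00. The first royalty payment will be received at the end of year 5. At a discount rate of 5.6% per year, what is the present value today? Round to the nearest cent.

Value at end of year 4: C / r = €1,310.00 / 0.056 = €23,392.8571
Discount to today: PV = €23,392.8571 / (1 + 0.056)^4 = €23,392.8571 / 1.243528 = €18,811.68

€18811.68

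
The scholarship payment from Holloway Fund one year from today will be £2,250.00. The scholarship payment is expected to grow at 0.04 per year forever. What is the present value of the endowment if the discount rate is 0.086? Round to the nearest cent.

£48913.04

Growing perpetuity: P = D₁ / (r − g) = £2,250.0000 / (0.086 − 0.04) = £48,913.04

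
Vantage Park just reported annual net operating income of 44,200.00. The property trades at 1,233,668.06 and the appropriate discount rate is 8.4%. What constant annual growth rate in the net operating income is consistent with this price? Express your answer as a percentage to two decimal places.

4.65%

P = D₀(1+g)/(r−g) ⇒ P(r−g) = D₀(1+g) ⇒ g(P+D₀) = P·r − D₀
g = (P·r − D₀)/(P + D₀) = (1,233,668.06×0.084 − 44,200.00) / (1,233,668.06 + 44,200.00) = 0.046506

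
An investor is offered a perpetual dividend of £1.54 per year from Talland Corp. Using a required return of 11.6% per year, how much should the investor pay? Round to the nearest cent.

Level perpetuity: PV = C / r = £1.54 / 0.116 = £13.28

£13.28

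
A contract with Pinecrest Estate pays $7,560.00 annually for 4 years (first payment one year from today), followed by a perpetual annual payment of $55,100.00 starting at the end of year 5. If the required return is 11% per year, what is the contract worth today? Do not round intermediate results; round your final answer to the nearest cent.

PV of 4-year annuity: $7,560.00 × [1 − (1+0.11)^−4] / 0.11 = 23454.48941
Perpetuity value at year 4: $55,100.00 / 0.11 = 500909.09091
PV of perpetuity: 500909.09091 / (1+0.11)^4 = 329964.33341
Total PV = 23454.48941 + 329964.33341 = 353418.82283

$353418.82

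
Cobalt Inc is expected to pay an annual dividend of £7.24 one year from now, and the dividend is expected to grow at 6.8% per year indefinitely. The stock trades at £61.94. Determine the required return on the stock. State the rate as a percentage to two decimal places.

18.49%

P = D₁/(r − g) ⇒ r = D₁/P + g = £7.2400/£61.94 + 0.068 = 0.116887 + 0.068 = 0.184887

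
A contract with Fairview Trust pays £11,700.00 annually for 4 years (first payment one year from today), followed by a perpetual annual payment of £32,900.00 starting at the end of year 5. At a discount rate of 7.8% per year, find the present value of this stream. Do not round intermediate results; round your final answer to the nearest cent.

PV of 4-year annuity: £11,700.00 × [1 − (1+0.078)^−4] / 0.078 = 38925.02718
Perpetuity value at year 4: £32,900.00 / 0.078 = 421794.87179
PV of perpetuity: 421794.87179 / (1+0.078)^4 = 312339.02614
Total PV = 38925.02718 + 312339.02614 = 351264.05332

£351264.05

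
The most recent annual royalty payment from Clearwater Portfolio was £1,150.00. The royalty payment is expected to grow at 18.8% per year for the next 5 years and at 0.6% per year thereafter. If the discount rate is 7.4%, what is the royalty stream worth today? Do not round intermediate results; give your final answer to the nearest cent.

£36035.61

D_1 = 1366.20000
D_2 = 1623.04560
D_3 = 1928.17817
D_4 = 2290.67567
D_5 = 2721.32270
Terminal value at year 5: TV = D_5×(1+g_2)/(r−g_2) = 2737.65063/0.068 = 40259.56811
P_0 = D_1/(1+r)^1 + D_2/(1+r)^2 + D_3/(1+r)^3 + D_4/(1+r)^4 + D_5/(1+r)^5 + TV/(1+r)^5
    = 1272.06704 + 1407.09091 + 1556.44693 + 1721.65638 + 1904.40203 + 28173.94775 = 36035.61105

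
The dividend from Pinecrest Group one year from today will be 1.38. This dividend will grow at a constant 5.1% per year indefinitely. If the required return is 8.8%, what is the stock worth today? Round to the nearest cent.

Growing perpetuity: P = D₁ / (r − g) = 1.3800 / (0.088 − 0.051) = 37.30

37.30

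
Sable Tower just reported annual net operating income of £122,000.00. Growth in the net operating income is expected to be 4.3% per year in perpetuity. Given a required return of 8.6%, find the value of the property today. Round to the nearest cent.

D₁ = D₀ × (1 + g) = £122,000.00 × 1.043 = £127,246.0000
Growing perpetuity: P = D₁ / (r − g) = £127,246.0000 / (0.086 − 0.043) = £2,959,209.30

£2959209.30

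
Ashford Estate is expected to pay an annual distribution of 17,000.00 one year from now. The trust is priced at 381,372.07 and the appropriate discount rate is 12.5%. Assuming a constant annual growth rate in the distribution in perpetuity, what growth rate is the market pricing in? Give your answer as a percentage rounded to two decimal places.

P = D₁/(r−g) ⇒ g = r − D₁/P = 0.125 − 17,000.00/381,372.07 = 0.080424

8.04%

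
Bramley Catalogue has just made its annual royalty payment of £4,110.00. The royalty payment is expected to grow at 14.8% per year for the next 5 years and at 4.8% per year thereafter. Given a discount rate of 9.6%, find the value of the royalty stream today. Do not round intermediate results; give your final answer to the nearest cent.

D_1 = 4718.28000
D_2 = 5416.58544
D_3 = 6218.24009
D_4 = 7138.53962
D_5 = 8195.04348
Terminal value at year 5: TV = D_5×(1+g_2)/(r−g_2) = 8588.40557/0.048 = 178925.11600
P_0 = D_1/(1+r)^1 + D_2/(1+r)^2 + D_3/(1+r)^3 + D_4/(1+r)^4 + D_5/(1+r)^5 + TV/(1+r)^5
    = 4305.00000 + 4509.25182 + 4723.19443 + 4947.28760 + 5182.01292 + 113140.61542 = 136807.36219

£136807.36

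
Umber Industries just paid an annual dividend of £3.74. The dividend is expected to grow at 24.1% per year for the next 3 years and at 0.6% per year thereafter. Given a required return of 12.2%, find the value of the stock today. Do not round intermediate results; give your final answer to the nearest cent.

£57.66

D_1 = 4.64134
D_2 = 5.75990
D_3 = 7.14804
Terminal value at year 3: TV = D_3×(1+g_2)/(r−g_2) = 7.19093/0.116 = 61.99076
P_0 = D_1/(1+r)^1 + D_2/(1+r)^2 + D_3/(1+r)^3 + TV/(1+r)^3
    = 4.13667 + 4.57540 + 5.06067 + 43.88826 = 57.66101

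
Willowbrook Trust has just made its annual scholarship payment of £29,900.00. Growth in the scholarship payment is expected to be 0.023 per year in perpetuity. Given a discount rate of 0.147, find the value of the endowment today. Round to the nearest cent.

£246675.00

D₁ = D₀ × (1 + g) = £29,900.00 × 1.023 = £30,587.7000
Growing perpetuity: P = D₁ / (r − g) = £30,587.7000 / (0.147 − 0.023) = £246,675.00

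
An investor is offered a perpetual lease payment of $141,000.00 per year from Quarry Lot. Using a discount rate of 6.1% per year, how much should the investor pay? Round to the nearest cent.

Level perpetuity: PV = C / r = $141,000.00 / 0.061 = $2,311,475.41

$2311475.41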